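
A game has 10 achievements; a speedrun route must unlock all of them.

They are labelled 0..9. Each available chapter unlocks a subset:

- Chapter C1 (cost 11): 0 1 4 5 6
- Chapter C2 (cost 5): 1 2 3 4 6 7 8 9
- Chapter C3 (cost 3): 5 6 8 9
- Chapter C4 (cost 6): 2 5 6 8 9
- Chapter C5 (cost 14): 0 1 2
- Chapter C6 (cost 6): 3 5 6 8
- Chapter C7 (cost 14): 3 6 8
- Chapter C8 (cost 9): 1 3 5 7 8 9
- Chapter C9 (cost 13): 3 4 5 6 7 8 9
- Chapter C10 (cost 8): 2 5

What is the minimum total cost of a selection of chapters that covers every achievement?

16

C1, C2 together cover every achievement (C1 ∪ C2 = {0, 1, 2, 3, 4, 5, 6, 7, 8, 9}); total cost 11 + 5 = 16.
The greedy pick C2, C3, C1 costs 19; no covering selection beats 16.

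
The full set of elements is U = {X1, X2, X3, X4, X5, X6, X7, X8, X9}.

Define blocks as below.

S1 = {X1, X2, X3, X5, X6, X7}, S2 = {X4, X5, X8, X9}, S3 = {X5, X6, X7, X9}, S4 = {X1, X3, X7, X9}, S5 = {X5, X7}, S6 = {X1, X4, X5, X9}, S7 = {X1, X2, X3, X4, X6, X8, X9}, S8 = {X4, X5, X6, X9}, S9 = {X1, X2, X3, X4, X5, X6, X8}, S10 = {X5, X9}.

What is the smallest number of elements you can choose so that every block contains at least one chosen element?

The 2 elements {X5, X9} hit every block.
The blocks S5, S7 are pairwise disjoint, so any hitting set needs a separate element for each — at least 2. Hence 2 is optimal.

2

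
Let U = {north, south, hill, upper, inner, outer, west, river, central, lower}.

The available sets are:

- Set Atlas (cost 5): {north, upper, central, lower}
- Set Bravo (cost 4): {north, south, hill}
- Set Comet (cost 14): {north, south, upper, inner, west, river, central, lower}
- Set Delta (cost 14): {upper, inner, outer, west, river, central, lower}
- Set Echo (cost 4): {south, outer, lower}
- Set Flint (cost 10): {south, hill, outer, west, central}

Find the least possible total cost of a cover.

18

Bravo, Delta together cover every point (Bravo ∪ Delta = {north, south, hill, upper, inner, outer, west, river, central, lower}); total cost 4 + 14 = 18.
The greedy pick Atlas, Bravo, Delta costs 23; no covering selection beats 18.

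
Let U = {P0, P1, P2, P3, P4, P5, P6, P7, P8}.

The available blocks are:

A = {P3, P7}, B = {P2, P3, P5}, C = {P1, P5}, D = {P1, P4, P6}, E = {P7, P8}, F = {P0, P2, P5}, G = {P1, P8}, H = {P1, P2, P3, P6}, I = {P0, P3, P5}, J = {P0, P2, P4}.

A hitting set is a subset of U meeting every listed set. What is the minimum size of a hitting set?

4

Take T = {P0, P1, P3, P7}. Each listed block contains at least one of these, so T is a hitting set of size 4.
No choice of 3 elements meets every block, so 4 is the minimum.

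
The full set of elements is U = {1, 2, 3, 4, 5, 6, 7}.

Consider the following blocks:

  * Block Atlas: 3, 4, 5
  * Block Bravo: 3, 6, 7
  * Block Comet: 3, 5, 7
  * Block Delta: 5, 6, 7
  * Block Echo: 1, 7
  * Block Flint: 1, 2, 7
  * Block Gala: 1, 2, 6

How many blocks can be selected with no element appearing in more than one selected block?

2

Comet, Gala are pairwise disjoint (Comet={3,5,7}; Gala={1,2,6}).
Every remaining block overlaps one of these, and no 3 of the listed blocks are pairwise disjoint, so 2 is the maximum.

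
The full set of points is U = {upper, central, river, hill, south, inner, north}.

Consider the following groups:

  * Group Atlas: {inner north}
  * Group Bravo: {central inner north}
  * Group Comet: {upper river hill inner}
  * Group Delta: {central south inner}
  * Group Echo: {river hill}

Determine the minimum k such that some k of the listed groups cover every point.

3

Bravo and Comet and Delta together: Bravo ∪ Comet ∪ Delta = {upper, central, river, hill, south, inner, north} — every point is covered.
Only Comet contains upper, so Comet is forced; the remaining 3 points need at least 2 more groups (each remaining group adds at most 2) — so at least 3 groups are needed, and 3 is optimal.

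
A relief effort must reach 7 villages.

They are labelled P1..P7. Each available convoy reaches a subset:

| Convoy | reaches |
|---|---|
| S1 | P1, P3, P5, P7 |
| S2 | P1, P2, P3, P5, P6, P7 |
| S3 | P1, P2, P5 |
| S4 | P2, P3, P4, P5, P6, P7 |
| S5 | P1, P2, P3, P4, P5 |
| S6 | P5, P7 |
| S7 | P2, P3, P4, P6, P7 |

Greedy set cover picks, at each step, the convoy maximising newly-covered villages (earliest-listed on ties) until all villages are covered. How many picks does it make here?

2

Greedy: pick S2 (covers 6 new) → pick S4 (covers 1 new). Total picks: 2.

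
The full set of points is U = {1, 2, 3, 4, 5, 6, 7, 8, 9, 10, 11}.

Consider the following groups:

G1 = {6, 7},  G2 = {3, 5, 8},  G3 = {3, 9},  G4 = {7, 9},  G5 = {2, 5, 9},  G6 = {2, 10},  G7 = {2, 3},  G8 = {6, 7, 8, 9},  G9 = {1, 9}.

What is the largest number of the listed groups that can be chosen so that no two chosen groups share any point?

G1, G2, G6, G9 are pairwise disjoint (G1={6,7}; G2={3,5,8}; G6={2,10}; G9={1,9}).
Every remaining group overlaps one of these, and no 5 of the listed groups are pairwise disjoint, so 4 is the maximum.

4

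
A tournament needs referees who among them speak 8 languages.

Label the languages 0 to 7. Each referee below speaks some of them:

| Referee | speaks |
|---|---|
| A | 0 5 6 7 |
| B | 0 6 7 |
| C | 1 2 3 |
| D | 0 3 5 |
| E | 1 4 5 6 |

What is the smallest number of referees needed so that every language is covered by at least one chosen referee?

3

A and C and E together: A ∪ C ∪ E = {0, 1, 2, 3, 4, 5, 6, 7} — every language is covered.
Only C contains 2, so C is forced; the remaining 5 languages need at least 2 more referees (each remaining referee adds at most 4) — so at least 3 referees are needed, and 3 is optimal.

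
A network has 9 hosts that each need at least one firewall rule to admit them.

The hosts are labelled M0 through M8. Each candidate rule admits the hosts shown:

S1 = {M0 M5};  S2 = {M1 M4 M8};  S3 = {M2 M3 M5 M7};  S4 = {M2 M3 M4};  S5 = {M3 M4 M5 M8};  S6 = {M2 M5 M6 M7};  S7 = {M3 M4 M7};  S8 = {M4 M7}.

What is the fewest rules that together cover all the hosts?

4

S1 and S2 and S6 and S7 together: S1 ∪ S2 ∪ S6 ∪ S7 = {M0, M1, M2, M3, M4, M5, M6, M7, M8} — every host is covered.
Only S1 contains M0, so S1 is forced; the remaining 7 hosts need at least 3 more rules (each remaining rule adds at most 3) — so at least 4 rules are needed, and 4 is optimal.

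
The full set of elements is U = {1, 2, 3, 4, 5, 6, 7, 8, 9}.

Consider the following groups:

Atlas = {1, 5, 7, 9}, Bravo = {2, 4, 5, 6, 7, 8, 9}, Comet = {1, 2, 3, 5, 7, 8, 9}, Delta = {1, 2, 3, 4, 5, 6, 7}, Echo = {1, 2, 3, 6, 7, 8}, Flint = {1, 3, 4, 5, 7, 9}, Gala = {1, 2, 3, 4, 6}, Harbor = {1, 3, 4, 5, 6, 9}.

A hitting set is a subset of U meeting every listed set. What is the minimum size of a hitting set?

2

H = {1, 8} meets every group (each contains at least one member of H), and |H| = 2.
No single element lies in every group, so at least 2 are needed and 2 is optimal.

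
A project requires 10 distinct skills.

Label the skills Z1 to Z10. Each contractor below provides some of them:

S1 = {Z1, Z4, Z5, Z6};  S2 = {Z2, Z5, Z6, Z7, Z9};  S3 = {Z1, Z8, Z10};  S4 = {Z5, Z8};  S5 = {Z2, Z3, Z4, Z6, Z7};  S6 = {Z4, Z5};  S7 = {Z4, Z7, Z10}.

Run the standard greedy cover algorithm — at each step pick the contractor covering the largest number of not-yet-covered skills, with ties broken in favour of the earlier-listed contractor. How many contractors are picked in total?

3

Greedy: pick S2 (covers 5 new) → pick S3 (covers 3 new) → pick S5 (covers 2 new). Total picks: 3.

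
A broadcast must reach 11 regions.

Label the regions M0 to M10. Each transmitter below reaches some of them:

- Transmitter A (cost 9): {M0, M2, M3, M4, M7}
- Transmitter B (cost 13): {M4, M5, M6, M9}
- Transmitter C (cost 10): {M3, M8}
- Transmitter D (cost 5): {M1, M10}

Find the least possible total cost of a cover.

A, B, C, D together cover every region (A ∪ B ∪ C ∪ D = {M0, M1, M2, M3, M4, M5, M6, M7, M8, M9, M10}); total cost 9 + 13 + 10 + 5 = 37.
No covering selection has total cost below 37.

37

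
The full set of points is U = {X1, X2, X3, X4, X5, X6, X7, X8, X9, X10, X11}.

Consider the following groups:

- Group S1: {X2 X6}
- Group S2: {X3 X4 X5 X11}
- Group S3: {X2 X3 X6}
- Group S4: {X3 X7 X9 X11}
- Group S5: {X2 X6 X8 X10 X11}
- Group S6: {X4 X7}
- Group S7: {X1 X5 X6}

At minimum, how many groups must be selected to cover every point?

4

S4 and S5 and S6 and S7 together: S4 ∪ S5 ∪ S6 ∪ S7 = {X1, X2, X3, X4, X5, X6, X7, X8, X9, X10, X11} — every point is covered.
No 3 of the 7 groups cover everything (all 35 combinations miss at least one point), so 4 is optimal.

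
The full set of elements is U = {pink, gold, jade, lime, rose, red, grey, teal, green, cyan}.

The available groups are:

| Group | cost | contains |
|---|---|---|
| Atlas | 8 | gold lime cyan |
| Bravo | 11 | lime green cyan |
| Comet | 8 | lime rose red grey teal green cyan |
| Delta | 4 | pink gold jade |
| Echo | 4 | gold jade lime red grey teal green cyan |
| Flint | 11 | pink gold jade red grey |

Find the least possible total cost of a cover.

12

Comet, Delta together cover every element (Comet ∪ Delta = {pink, gold, jade, lime, rose, red, grey, teal, green, cyan}); total cost 8 + 4 = 12.
The greedy pick Echo, Delta, Comet costs 16; no covering selection beats 12.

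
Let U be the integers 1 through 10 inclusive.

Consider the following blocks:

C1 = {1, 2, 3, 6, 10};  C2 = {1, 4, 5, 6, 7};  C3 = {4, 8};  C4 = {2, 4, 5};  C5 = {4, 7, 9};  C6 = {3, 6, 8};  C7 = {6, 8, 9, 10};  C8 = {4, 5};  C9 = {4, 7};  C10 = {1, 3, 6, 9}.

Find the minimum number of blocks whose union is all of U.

3

C1, C2, and C7 cover everything between them: the union {1, 2, 3, 4, 5, 6, 7, 8, 9, 10} is all of U.
No 2 of the 10 blocks cover everything (all 45 combinations miss at least one element), so 3 is optimal.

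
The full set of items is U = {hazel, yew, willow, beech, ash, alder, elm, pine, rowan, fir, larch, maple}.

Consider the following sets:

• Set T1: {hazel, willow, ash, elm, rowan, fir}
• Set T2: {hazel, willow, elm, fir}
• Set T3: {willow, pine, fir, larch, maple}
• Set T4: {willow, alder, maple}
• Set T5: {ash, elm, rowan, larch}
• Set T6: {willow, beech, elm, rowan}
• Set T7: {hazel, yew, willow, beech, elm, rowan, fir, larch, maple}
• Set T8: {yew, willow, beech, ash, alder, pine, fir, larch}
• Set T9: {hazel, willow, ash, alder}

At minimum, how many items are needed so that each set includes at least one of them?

The 2 items {willow, ash} hit every set.
The sets T4, T5 are pairwise disjoint, so any hitting set needs a separate item for each — at least 2. Hence 2 is optimal.

2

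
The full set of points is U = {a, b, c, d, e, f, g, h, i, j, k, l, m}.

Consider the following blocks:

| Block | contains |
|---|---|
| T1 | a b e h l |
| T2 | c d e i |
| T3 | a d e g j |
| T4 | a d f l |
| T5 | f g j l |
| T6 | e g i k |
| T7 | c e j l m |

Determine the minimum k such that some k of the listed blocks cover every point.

Take {T1, T4, T6, T7}. Their union is {a, b, c, d, e, f, g, h, i, j, k, l, m}, which is all 13 points.
Only T1 contains b, so T1 is forced; the remaining 8 points need at least 3 more blocks (each remaining block adds at most 3) — so at least 4 blocks are needed, and 4 is optimal.

4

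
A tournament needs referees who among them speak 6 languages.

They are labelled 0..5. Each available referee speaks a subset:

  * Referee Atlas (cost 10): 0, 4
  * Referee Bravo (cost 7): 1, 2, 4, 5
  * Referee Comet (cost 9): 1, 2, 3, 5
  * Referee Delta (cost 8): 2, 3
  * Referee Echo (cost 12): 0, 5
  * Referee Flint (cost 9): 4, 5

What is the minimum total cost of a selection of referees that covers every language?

Atlas, Comet together cover every language (Atlas ∪ Comet = {0, 1, 2, 3, 4, 5}); total cost 10 + 9 = 19.
The greedy pick Bravo, Delta, Atlas costs 25; no covering selection beats 19.

19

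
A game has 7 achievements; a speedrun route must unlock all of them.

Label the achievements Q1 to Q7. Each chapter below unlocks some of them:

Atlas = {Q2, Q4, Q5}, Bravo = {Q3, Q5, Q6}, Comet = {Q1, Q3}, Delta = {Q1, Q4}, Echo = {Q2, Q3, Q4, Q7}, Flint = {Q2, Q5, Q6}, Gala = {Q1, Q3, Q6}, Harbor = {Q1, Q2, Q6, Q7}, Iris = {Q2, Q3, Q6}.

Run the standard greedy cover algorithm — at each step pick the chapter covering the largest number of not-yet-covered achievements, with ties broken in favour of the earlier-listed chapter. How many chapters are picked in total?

Greedy: pick Echo (covers 4 new) → pick Bravo (covers 2 new) → pick Comet (covers 1 new). Total picks: 3.

3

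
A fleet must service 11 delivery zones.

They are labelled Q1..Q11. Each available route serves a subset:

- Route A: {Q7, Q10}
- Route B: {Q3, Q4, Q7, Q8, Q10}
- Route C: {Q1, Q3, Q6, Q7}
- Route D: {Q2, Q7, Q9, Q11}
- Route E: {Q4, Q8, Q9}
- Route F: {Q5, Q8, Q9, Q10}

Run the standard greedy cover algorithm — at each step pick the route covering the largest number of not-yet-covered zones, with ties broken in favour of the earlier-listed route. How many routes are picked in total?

4

Greedy: pick B (covers 5 new) → pick D (covers 3 new) → pick C (covers 2 new) → pick F (covers 1 new). Total picks: 4.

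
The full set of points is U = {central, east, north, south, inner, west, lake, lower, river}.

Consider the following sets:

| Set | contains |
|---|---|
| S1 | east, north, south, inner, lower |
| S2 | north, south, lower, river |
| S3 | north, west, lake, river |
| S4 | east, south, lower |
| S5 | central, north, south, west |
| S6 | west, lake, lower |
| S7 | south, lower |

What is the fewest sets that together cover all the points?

3

S1 and S3 and S5 together: S1 ∪ S3 ∪ S5 = {central, east, north, south, inner, west, lake, lower, river} — every point is covered.
Only S5 contains central, so S5 is forced; the remaining 5 points need at least 2 more sets (each remaining set adds at most 3) — so at least 3 sets are needed, and 3 is optimal.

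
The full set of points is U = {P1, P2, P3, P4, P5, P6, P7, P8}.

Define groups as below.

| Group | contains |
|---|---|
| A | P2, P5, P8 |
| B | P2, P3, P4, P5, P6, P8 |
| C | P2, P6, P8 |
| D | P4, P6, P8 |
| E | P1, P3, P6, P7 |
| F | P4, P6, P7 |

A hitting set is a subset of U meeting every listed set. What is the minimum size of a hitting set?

2

The 2 points {P7, P8} hit every group.
The groups A, F are pairwise disjoint, so any hitting set needs a separate point for each — at least 2. Hence 2 is optimal.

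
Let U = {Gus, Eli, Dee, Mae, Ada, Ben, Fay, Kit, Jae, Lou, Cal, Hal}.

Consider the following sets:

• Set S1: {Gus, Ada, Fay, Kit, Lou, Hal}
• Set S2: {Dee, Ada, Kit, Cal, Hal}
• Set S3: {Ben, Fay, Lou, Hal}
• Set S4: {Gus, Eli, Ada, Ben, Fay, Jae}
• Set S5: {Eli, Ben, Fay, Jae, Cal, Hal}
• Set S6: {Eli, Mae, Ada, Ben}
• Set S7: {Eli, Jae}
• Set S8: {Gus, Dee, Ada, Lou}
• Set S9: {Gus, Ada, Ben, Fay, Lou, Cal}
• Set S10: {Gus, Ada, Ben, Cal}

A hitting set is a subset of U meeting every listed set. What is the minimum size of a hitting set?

3

Take H = {Gus, Eli, Hal}. Each listed set contains at least one of these, so H is a hitting set of size 3.
No choice of 2 elements meets every set, so 3 is the minimum.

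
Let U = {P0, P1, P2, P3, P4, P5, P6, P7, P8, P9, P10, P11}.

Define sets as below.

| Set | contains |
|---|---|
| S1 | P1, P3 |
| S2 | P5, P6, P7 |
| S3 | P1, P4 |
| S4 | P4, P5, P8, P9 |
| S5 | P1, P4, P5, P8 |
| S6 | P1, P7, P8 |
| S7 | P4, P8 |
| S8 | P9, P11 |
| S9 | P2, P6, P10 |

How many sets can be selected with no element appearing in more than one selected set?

S1, S2, S7, S8 are pairwise disjoint (S1={P1,P3}; S2={P5,P6,P7}; S7={P4,P8}; S8={P9,P11}).
Every remaining set overlaps one of these, and no 5 of the listed sets are pairwise disjoint, so 4 is the maximum.

4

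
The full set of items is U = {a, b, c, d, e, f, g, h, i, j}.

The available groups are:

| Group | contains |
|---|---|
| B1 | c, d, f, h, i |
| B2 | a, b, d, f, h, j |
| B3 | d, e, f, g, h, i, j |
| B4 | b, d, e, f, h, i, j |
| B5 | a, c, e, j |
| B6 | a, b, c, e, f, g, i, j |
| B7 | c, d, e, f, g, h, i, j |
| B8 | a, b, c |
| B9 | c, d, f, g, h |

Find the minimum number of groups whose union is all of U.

2

B3 and B8 cover everything between them: the union {a, b, c, d, e, f, g, h, i, j} is all of U.
No single group has all 10 items (the largest, B6, has 8), so 2 is optimal.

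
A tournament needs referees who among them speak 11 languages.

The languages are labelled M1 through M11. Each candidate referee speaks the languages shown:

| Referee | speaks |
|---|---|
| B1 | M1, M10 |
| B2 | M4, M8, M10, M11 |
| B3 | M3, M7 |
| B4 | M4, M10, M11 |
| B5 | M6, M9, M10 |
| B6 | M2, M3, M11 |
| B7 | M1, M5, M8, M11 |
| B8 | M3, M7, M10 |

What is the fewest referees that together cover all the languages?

5

B3 and B4 and B5 and B6 and B7 together: B3 ∪ B4 ∪ B5 ∪ B6 ∪ B7 = {M1, M2, M3, M4, M5, M6, M7, M8, M9, M10, M11} — every language is covered.
No 4 of the 8 referees cover everything (all 70 combinations miss at least one language), so 5 is optimal.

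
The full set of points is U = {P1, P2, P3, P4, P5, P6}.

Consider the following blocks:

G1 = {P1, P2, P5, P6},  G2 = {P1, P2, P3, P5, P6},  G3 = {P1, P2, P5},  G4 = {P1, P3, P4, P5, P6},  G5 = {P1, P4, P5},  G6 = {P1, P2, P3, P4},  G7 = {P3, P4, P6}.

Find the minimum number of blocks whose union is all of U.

2

G2 and G7 together: G2 ∪ G7 = {P1, P2, P3, P4, P5, P6} — every point is covered.
No single block has all 6 points (the largest, G2, has 5), so 2 is optimal.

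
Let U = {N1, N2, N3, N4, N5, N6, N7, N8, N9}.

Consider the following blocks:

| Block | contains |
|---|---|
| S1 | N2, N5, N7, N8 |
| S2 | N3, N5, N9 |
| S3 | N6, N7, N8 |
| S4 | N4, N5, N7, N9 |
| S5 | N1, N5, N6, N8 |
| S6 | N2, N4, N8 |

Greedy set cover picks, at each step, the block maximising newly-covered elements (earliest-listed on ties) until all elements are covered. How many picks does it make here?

4

Greedy: pick S1 (covers 4 new) → pick S2 (covers 2 new) → pick S5 (covers 2 new) → pick S4 (covers 1 new). Total picks: 4.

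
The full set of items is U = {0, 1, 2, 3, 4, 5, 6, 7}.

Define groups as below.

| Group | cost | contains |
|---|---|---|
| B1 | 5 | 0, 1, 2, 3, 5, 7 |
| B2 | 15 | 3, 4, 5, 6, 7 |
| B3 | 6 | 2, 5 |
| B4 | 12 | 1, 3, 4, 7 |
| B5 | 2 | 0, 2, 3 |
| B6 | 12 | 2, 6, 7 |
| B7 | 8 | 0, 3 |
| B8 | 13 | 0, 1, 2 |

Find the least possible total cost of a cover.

B1, B2 together cover every item (B1 ∪ B2 = {0, 1, 2, 3, 4, 5, 6, 7}); total cost 5 + 15 = 20.
The greedy pick B5, B1, B2 costs 22; no covering selection beats 20.

20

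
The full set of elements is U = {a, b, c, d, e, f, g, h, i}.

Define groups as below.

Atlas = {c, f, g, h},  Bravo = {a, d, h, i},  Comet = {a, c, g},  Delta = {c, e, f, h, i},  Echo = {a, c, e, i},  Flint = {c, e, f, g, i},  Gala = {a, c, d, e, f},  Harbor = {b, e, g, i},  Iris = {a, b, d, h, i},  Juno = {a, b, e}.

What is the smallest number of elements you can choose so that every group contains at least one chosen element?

3

T = {c, d, e} meets every group (each contains at least one member of T), and |T| = 3.
No choice of 2 elements meets every group, so 3 is the minimum.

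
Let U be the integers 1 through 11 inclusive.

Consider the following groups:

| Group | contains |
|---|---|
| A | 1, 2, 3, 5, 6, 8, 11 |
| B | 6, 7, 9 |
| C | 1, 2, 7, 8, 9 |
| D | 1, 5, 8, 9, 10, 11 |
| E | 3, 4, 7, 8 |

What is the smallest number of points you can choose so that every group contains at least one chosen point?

Take H = {5, 7}. Each listed group contains at least one of these, so H is a hitting set of size 2.
No single point lies in every group, so at least 2 are needed and 2 is optimal.

2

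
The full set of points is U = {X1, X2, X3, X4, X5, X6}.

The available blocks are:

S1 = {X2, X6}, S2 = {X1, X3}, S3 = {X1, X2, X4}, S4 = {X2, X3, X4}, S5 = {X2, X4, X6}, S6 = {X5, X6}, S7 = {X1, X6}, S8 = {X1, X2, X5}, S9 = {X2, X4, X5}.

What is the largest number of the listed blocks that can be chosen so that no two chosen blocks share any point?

S4, S6 are pairwise disjoint (S4={X2,X3,X4}; S6={X5,X6}).
Every remaining block overlaps one of these, and no 3 of the listed blocks are pairwise disjoint, so 2 is the maximum.

2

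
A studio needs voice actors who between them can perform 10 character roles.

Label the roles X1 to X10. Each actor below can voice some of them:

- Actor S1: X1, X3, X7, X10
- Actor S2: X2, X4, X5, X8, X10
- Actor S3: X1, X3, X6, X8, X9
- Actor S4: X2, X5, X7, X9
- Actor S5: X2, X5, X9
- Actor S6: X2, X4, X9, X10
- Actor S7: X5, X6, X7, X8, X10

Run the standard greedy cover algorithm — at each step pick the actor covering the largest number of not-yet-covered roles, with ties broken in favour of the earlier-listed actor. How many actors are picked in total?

Greedy: pick S2 (covers 5 new) → pick S3 (covers 4 new) → pick S1 (covers 1 new). Total picks: 3.

3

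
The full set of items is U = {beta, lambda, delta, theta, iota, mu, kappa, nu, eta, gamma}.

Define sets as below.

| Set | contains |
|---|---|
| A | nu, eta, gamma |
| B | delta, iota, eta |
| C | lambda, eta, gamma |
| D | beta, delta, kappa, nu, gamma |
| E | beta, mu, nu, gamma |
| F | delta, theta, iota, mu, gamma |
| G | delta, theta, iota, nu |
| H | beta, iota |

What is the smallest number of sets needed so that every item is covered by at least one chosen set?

C and D and F together: C ∪ D ∪ F = {beta, lambda, delta, theta, iota, mu, kappa, nu, eta, gamma} — every item is covered.
Only C contains lambda, so C is forced; the remaining 7 items need at least 2 more sets (each remaining set adds at most 4) — so at least 3 sets are needed, and 3 is optimal.

3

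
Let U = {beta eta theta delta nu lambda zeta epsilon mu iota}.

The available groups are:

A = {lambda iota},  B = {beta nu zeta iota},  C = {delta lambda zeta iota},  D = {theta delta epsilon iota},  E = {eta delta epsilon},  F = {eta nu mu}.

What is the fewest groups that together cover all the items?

A and B and D and F together: A ∪ B ∪ D ∪ F = {beta, eta, theta, delta, nu, lambda, zeta, epsilon, mu, iota} — every item is covered.
No 3 of the 6 groups cover everything (all 20 combinations miss at least one item), so 4 is optimal.

4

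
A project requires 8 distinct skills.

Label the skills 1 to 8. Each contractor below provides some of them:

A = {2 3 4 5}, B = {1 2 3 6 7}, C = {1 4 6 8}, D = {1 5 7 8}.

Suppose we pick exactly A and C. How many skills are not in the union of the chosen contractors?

1

Union of A, C = {1, 2, 3, 4, 5, 6, 8}.
Not covered: 7 — 1 skill.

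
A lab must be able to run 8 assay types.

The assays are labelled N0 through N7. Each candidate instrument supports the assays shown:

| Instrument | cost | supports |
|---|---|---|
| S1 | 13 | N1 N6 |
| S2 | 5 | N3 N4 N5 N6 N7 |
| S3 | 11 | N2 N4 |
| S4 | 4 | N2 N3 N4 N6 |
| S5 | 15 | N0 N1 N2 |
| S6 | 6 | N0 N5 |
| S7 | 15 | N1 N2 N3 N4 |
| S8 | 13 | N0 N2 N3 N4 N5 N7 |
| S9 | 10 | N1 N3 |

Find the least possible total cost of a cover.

20

S2, S5 together cover every assay (S2 ∪ S5 = {N0, N1, N2, N3, N4, N5, N6, N7}); total cost 5 + 15 = 20.
The greedy pick S2, S4, S6, S9 costs 25; no covering selection beats 20.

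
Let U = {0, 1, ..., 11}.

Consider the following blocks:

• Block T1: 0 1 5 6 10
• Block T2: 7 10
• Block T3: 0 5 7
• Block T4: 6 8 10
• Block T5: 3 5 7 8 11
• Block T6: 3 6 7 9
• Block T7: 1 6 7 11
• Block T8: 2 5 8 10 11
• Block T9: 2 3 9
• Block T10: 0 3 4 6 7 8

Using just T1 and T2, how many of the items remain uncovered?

Union of T1, T2 = {0, 1, 5, 6, 7, 10}.
Not covered: 2, 3, 4, 8, 9, 11 — 6 items.

6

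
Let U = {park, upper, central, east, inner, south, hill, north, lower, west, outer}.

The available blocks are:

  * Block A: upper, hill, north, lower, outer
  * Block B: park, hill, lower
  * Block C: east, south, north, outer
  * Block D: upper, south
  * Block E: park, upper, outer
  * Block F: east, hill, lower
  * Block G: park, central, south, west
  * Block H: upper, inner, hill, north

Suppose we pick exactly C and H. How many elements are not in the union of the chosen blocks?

4

Union of C, H = {upper, east, inner, south, hill, north, outer}.
Not covered: park, central, lower, west — 4 elements.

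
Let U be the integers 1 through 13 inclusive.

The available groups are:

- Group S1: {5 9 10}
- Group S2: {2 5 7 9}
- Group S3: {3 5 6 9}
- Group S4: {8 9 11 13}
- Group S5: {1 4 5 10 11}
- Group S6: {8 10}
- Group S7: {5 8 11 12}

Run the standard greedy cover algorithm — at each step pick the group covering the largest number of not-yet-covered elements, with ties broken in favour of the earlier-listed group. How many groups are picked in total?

5

Greedy: pick S5 (covers 5 new) → pick S2 (covers 3 new) → pick S3 (covers 2 new) → pick S4 (covers 2 new) → pick S7 (covers 1 new). Total picks: 5.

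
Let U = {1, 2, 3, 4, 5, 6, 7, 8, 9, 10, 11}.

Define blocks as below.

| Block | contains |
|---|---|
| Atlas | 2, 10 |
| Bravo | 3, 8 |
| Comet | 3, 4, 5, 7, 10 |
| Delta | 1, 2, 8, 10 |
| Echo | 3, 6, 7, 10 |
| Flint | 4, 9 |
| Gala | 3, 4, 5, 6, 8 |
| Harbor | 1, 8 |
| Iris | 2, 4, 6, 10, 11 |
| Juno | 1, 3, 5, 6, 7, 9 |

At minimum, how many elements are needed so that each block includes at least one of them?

3

H = {8, 9, 10} meets every block (each contains at least one member of H), and |H| = 3.
The blocks Atlas, Flint, Harbor are pairwise disjoint, so any hitting set needs a separate element for each — at least 3. Hence 3 is optimal.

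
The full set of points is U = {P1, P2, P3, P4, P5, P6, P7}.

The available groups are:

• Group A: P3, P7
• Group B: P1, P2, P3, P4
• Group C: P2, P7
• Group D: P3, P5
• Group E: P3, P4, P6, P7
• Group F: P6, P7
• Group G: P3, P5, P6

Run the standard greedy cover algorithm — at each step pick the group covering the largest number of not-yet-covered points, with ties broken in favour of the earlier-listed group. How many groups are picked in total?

3

Greedy: pick B (covers 4 new) → pick E (covers 2 new) → pick D (covers 1 new). Total picks: 3.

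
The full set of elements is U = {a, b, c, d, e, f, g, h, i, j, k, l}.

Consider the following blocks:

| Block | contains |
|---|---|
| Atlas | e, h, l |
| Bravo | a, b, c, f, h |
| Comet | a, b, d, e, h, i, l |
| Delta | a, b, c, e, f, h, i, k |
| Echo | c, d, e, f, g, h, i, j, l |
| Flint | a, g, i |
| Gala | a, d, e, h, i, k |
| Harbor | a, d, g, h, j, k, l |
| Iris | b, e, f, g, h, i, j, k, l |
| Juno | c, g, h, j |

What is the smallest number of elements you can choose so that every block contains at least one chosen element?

T = {h, i} meets every block (each contains at least one member of T), and |T| = 2.
The blocks Atlas, Flint are pairwise disjoint, so any hitting set needs a separate element for each — at least 2. Hence 2 is optimal.

2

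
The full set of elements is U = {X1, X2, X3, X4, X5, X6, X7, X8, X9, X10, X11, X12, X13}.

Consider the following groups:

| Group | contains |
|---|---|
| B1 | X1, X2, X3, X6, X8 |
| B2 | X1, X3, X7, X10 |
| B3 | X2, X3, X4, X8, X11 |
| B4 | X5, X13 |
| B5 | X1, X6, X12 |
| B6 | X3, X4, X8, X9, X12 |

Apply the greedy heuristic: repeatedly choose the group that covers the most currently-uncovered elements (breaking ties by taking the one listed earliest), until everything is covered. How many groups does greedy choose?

Greedy: pick B1 (covers 5 new) → pick B6 (covers 3 new) → pick B2 (covers 2 new) → pick B4 (covers 2 new) → pick B3 (covers 1 new). Total picks: 5.

5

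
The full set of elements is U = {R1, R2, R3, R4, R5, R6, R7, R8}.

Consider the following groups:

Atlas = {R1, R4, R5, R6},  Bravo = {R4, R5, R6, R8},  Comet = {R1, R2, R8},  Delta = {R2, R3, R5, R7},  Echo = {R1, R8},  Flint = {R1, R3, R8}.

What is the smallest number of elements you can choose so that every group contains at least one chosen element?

2

Take H = {R1, R5}. Each listed group contains at least one of these, so H is a hitting set of size 2.
The groups Delta, Echo are pairwise disjoint, so any hitting set needs a separate element for each — at least 2. Hence 2 is optimal.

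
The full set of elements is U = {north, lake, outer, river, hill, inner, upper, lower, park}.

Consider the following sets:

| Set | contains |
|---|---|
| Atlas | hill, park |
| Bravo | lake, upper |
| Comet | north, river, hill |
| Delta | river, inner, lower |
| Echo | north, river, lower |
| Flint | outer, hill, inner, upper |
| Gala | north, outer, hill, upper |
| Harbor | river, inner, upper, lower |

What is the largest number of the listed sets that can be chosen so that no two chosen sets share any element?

Atlas, Bravo, Echo are pairwise disjoint (Atlas={hill,park}; Bravo={lake,upper}; Echo={north,river,lower}).
Every remaining set overlaps one of these, and no 4 of the listed sets are pairwise disjoint, so 3 is the maximum.

3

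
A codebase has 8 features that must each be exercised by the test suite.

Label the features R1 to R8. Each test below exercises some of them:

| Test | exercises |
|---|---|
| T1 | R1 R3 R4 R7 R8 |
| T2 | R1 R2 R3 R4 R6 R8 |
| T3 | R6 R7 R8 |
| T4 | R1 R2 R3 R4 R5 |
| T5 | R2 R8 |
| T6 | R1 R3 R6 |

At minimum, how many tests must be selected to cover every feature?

T3 and T4 together: T3 ∪ T4 = {R1, R2, R3, R4, R5, R6, R7, R8} — every feature is covered.
No single test has all 8 features (the largest, T2, has 6), so 2 is optimal.

2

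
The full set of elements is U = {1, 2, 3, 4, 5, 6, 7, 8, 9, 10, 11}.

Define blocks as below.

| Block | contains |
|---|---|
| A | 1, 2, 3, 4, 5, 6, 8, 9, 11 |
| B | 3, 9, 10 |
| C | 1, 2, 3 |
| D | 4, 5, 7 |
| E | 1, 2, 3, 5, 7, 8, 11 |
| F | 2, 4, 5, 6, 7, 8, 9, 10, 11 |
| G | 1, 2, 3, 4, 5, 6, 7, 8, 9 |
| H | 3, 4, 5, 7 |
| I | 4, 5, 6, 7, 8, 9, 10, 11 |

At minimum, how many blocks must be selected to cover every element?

E and F together: E ∪ F = {1, 2, 3, 4, 5, 6, 7, 8, 9, 10, 11} — every element is covered.
No single block has all 11 elements (the largest, A, has 9), so 2 is optimal.

2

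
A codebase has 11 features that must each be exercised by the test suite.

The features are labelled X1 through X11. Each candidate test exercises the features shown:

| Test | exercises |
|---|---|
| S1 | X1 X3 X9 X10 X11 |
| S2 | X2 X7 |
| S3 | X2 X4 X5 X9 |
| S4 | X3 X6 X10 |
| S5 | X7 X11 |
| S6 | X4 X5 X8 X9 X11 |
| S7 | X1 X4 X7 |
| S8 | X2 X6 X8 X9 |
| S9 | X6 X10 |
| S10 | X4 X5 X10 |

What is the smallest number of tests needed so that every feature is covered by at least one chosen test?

Take {S1, S2, S8, S10}. Their union is {X1, X2, X3, X4, X5, X6, X7, X8, X9, X10, X11}, which is all 11 features.
No 3 of the 10 tests cover everything (all 120 combinations miss at least one feature), so 4 is optimal.

4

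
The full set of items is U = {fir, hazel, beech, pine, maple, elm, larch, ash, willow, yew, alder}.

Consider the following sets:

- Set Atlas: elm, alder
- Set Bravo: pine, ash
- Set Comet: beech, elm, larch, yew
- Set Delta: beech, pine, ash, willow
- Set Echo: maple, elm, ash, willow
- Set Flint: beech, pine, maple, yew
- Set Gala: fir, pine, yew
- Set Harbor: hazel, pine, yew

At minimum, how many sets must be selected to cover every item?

5

Atlas, Comet, Echo, Gala, and Harbor cover everything between them: the union {fir, hazel, beech, pine, maple, elm, larch, ash, willow, yew, alder} is all of U.
No 4 of the 8 sets cover everything (all 70 combinations miss at least one item), so 5 is optimal.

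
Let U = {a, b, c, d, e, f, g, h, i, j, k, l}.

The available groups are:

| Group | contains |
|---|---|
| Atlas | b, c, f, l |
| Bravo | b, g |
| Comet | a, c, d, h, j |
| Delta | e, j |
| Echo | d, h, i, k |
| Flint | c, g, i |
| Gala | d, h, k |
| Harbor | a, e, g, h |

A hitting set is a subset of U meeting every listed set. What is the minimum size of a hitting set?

4

The 4 points {c, d, g, j} hit every group.
No choice of 3 points meets every group, so 4 is the minimum.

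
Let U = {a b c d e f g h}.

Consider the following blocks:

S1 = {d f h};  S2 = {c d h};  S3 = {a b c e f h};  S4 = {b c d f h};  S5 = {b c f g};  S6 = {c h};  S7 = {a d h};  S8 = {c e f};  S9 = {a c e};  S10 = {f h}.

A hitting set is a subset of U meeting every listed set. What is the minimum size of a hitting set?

T = {c, h} meets every block (each contains at least one member of T), and |T| = 2.
The blocks S5, S7 are pairwise disjoint, so any hitting set needs a separate element for each — at least 2. Hence 2 is optimal.

2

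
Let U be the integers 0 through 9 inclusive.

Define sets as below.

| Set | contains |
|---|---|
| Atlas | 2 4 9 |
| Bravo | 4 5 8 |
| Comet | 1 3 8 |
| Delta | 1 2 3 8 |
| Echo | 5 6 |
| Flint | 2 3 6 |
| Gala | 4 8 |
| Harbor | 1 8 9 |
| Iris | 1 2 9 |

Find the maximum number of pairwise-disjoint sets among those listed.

Atlas, Comet, Echo are pairwise disjoint (Atlas={2,4,9}; Comet={1,3,8}; Echo={5,6}).
Every remaining set overlaps one of these, and no 4 of the listed sets are pairwise disjoint, so 3 is the maximum.

3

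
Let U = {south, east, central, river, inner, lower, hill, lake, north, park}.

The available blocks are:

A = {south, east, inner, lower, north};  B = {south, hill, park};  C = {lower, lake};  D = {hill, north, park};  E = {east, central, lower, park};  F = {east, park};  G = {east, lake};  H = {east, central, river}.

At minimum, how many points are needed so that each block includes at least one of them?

3

The 3 points {east, hill, lake} hit every block.
The blocks C, D, H are pairwise disjoint, so any hitting set needs a separate point for each — at least 3. Hence 3 is optimal.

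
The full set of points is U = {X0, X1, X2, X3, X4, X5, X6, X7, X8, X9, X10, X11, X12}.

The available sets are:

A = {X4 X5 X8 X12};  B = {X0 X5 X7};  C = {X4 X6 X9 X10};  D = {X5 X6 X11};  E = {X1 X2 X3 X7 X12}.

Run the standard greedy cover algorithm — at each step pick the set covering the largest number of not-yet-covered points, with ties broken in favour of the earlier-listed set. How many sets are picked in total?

5

Greedy: pick E (covers 5 new) → pick C (covers 4 new) → pick A (covers 2 new) → pick B (covers 1 new) → pick D (covers 1 new). Total picks: 5.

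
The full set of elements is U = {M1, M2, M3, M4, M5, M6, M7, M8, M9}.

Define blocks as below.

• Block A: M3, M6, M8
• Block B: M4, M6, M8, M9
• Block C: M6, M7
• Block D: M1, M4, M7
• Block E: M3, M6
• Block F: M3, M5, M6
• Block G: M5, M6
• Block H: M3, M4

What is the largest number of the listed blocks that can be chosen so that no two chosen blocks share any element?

2

D, G are pairwise disjoint (D={M1,M4,M7}; G={M5,M6}).
Every remaining block overlaps one of these, and no 3 of the listed blocks are pairwise disjoint, so 2 is the maximum.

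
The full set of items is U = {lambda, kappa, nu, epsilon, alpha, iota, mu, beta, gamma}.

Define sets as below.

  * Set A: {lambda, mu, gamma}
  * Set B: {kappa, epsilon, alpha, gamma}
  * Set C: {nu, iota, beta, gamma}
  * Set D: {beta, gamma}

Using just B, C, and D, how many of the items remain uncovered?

Union of B, C, D = {kappa, nu, epsilon, alpha, iota, beta, gamma}.
Not covered: lambda, mu — 2 items.

2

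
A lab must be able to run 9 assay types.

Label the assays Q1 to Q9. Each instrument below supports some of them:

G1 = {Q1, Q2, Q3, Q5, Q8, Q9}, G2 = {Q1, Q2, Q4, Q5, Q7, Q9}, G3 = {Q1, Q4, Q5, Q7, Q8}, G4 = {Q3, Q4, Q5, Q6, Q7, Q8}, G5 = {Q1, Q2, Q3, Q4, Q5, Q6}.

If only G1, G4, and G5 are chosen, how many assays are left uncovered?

Union of G1, G4, G5 = {Q1, Q2, Q3, Q4, Q5, Q6, Q7, Q8, Q9} — that's every assay, so 0 are uncovered.

0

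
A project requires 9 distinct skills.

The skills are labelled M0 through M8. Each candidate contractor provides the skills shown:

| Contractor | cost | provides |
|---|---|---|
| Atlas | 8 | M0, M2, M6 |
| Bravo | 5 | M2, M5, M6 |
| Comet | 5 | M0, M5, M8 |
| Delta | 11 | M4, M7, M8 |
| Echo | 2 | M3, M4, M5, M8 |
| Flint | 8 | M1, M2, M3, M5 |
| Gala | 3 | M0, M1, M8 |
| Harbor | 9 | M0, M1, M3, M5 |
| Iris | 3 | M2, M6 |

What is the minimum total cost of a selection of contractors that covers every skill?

19

Delta, Echo, Gala, Iris together cover every skill (Delta ∪ Echo ∪ Gala ∪ Iris = {M0, M1, M2, M3, M4, M5, M6, M7, M8}); total cost 11 + 2 + 3 + 3 = 19.
No covering selection has total cost below 19.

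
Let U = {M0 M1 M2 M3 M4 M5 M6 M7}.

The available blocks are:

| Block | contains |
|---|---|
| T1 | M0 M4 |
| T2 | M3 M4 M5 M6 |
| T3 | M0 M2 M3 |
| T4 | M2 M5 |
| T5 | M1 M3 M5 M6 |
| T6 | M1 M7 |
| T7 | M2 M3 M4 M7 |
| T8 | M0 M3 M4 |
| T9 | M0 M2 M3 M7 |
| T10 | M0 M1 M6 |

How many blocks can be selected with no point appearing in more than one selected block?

T4, T6, T8 are pairwise disjoint (T4={M2,M5}; T6={M1,M7}; T8={M0,M3,M4}).
Every remaining block overlaps one of these, and no 4 of the listed blocks are pairwise disjoint, so 3 is the maximum.

3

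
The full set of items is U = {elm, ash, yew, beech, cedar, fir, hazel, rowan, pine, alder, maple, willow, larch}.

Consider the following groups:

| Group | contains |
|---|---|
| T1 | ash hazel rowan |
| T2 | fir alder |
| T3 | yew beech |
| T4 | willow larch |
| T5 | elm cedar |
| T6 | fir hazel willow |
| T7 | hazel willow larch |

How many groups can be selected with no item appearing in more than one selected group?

T1, T2, T3, T4, T5 are pairwise disjoint (T1={ash,hazel,rowan}; T2={fir,alder}; T3={yew,beech}; T4={willow,larch}; T5={elm,cedar}).
Every remaining group overlaps one of these, and no 6 of the listed groups are pairwise disjoint, so 5 is the maximum.

5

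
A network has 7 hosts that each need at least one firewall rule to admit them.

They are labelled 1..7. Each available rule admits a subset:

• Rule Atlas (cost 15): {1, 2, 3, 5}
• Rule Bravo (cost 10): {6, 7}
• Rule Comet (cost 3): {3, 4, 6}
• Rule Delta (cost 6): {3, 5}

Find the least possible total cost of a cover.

Atlas, Bravo, Comet together cover every host (Atlas ∪ Bravo ∪ Comet = {1, 2, 3, 4, 5, 6, 7}); total cost 15 + 10 + 3 = 28.
No covering selection has total cost below 28.

28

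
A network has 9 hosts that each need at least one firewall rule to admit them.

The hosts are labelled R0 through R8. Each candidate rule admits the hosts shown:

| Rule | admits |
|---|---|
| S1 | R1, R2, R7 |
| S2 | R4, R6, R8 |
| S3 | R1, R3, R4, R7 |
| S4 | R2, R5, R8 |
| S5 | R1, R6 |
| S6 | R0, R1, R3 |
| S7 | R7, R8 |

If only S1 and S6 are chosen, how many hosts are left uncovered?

4

Union of S1, S6 = {R0, R1, R2, R3, R7}.
Not covered: R4, R5, R6, R8 — 4 hosts.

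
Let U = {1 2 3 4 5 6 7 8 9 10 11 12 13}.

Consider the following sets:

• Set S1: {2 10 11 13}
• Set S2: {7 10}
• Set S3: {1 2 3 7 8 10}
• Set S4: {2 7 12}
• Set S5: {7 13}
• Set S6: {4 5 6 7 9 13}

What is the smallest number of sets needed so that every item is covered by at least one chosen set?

S1 and S3 and S4 and S6 together: S1 ∪ S3 ∪ S4 ∪ S6 = {1, 2, 3, 4, 5, 6, 7, 8, 9, 10, 11, 12, 13} — every item is covered.
No 3 of the 6 sets cover everything (all 20 combinations miss at least one item), so 4 is optimal.

4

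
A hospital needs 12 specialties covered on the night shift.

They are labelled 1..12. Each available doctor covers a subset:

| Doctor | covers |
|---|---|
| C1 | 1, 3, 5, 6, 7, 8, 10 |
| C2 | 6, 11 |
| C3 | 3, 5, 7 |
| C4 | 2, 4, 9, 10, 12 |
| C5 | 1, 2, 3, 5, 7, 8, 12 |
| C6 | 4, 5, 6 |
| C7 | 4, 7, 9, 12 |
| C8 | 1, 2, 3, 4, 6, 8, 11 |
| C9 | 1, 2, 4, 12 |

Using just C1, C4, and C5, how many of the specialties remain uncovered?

Union of C1, C4, C5 = {1, 2, 3, 4, 5, 6, 7, 8, 9, 10, 12}.
Not covered: 11 — 1 specialty.

1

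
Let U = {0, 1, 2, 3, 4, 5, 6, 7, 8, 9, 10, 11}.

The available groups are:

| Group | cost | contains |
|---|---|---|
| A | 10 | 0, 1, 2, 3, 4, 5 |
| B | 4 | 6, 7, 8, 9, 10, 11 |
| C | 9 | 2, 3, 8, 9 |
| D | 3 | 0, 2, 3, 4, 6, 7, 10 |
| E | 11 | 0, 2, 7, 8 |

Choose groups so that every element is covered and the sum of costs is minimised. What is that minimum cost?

14

A, B together cover every element (A ∪ B = {0, 1, 2, 3, 4, 5, 6, 7, 8, 9, 10, 11}); total cost 10 + 4 = 14.
The greedy pick D, B, A costs 17; no covering selection beats 14.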